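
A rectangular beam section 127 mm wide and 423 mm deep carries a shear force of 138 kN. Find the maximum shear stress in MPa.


A = b * h = 127 * 423 = 53721 mm^2
V = 138 kN = 138000.0 N
tau_max = 1.5 * V / A = 1.5 * 138000.0 / 53721
= 3.8532 MPa

3.8532 MPa


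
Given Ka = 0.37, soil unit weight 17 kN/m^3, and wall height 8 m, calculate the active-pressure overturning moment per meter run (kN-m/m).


Pa = 0.5 * Ka * gamma * H^2
= 0.5 * 0.37 * 17 * 8^2
= 201.28 kN/m
Arm = H / 3 = 8 / 3 = 2.6667 m
Mo = Pa * arm = Pa * H / 3 = 201.28 * 8 / 3 = 536.7467 kN-m/m

536.7467 kN-m/m


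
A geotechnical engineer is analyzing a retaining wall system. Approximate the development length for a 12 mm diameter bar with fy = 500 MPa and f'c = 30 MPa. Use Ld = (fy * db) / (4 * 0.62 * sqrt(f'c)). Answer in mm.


Ld = (fy * db) / (4 * 0.62 * sqrt(f'c))
= (500 * 12) / (4 * 0.62 * sqrt(30))
= 6000 / 13.5835
= 441.71 mm

441.71 mm


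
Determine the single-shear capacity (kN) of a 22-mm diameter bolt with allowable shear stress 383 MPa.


A = pi * d^2 / 4 = pi * 22^2 / 4 = 380.1327 mm^2
V = f_v * A / 1000 = 383 * 380.1327 / 1000
= 145.5908 kN

145.5908 kN


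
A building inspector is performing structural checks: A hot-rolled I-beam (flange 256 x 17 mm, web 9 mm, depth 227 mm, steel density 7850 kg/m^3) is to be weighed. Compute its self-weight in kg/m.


A_flanges = 2 * 256 * 17 = 8704 mm^2
A_web = (227 - 2 * 17) * 9 = 1737 mm^2
A_total = 8704 + 1737 = 10441 mm^2 = 0.010441 m^2
Weight = rho * A = 7850 * 0.010441 = 81.9618 kg/m

81.9618 kg/m


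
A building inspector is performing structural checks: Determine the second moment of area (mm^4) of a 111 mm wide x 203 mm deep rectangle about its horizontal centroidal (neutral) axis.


I = b * h^3 / 12
= 111 * 203^3 / 12
= 111 * 8365427 / 12
= 77380199.75 mm^4

77380199.75 mm^4


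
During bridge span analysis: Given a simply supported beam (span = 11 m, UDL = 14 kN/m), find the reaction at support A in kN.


Total load = w * L = 14 * 11 = 154 kN
By symmetry, each reaction R = total / 2 = 154 / 2 = 77.0 kN

77.0 kN


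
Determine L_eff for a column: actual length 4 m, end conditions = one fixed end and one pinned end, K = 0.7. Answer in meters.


L_eff = K * L
= 0.7 * 4
= 2.8 m

2.8 m


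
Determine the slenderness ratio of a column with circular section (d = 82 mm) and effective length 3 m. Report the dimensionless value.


Radius of gyration r = d / 4 = 82 / 4 = 20.5 mm
L_eff = 3000.0 mm
Slenderness ratio = L / r = 3000.0 / 20.5 = 146.34 (dimensionless)

146.34 (dimensionless)


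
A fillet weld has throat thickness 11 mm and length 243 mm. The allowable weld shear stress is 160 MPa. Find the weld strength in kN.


Strength = throat * length * allowable stress
= 11 * 243 * 160 N
= 427680 N
= 427.68 kN

427.68 kN


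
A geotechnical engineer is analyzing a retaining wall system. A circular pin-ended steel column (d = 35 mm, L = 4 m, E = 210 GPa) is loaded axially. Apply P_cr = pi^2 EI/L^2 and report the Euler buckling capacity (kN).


I = pi * d^4 / 64 = 73661.76 mm^4
L = 4000.0 mm
P_cr = pi^2 * E * I / L^2
= 9.8696 * 210000.0 * 73661.76 / 4000.0^2
= 9542.04 N = 9.542 kN

9.542 kN


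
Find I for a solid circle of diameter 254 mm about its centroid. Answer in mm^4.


r = d / 2 = 254 / 2 = 127.0 mm
I = pi * r^4 / 4 = pi * 127.0^4 / 4
= 204317123.26 mm^4

204317123.26 mm^4


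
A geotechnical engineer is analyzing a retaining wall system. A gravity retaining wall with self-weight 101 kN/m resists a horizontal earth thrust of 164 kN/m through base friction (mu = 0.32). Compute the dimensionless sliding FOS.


Resisting force = mu * W = 0.32 * 101 = 32.32 kN/m
FOS = Resisting / Driving = 32.32 / 164
= 0.1971 (dimensionless)

0.1971 (dimensionless)


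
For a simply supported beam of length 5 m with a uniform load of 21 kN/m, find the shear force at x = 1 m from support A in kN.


R_A = w * L / 2 = 21 * 5 / 2 = 52.5 kN
V(x) = R_A - w * x = 52.5 - 21 * 1
= 31.5 kN

31.5 kN


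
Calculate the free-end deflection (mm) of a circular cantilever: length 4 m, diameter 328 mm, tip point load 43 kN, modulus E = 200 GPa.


I = pi * d^4 / 64 = pi * 328^4 / 64 = 568152959.9 mm^4
L = 4000.0 mm, P = 43000.0 N, E = 200000.0 MPa
delta = P * L^3 / (3 * E * I)
= 43000.0 * 4000.0^3 / (3 * 200000.0 * 568152959.9)
= 8.0729 mm

8.0729 mm


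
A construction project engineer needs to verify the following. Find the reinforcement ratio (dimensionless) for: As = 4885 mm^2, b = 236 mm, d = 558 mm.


rho = As / (b * d)
= 4885 / (236 * 558)
= 4885 / 131688
= 0.037095 (dimensionless)

0.037095 (dimensionless)


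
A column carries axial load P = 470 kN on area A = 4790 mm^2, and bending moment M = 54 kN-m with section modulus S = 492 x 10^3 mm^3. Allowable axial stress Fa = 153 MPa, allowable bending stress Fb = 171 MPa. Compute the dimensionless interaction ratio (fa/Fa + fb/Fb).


f_a = P / A = 470000.0 / 4790 = 98.1211 MPa
f_b = M / S = 54000000.0 / 492000.0 = 109.7561 MPa
Ratio = f_a / Fa + f_b / Fb
= 98.1211 / 153 + 109.7561 / 171
= 1.2832 (dimensionless)

1.2832 (dimensionless)


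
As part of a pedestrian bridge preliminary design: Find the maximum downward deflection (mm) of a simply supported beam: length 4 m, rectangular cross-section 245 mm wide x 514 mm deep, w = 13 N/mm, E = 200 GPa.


I = 245 * 514^3 / 12 = 2772516856.67 mm^4
L = 4000.0 mm, w = 13 N/mm, E = 200000.0 MPa
delta = 5 * w * L^4 / (384 * E * I)
= 5 * 13 * 4000.0^4 / (384 * 200000.0 * 2772516856.67)
= 0.0781 mm

0.0781 mm


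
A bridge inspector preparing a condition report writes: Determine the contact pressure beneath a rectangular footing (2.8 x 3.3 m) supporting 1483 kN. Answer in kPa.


A = 2.8 * 3.3 = 9.24 m^2
q = P / A = 1483 / 9.24
= 160.4978 kPa

160.4978 kPa


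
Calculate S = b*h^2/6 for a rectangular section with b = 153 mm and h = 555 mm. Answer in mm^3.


S = b * h^2 / 6
= 153 * 555^2 / 6
= 153 * 308025 / 6
= 7854637.5 mm^3

7854637.5 mm^3


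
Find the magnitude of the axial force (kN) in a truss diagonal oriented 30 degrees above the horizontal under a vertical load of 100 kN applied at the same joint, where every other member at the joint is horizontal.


At the joint, only the diagonal has a vertical component, so vertical equilibrium gives:
F * sin(30) = 100
F = 100 / sin(30)
= 100 / 0.5
= 200.0 kN

200.0 kN


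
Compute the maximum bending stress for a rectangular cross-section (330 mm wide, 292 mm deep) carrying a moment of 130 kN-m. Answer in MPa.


I = b * h^3 / 12 = 330 * 292^3 / 12 = 684669920.0 mm^4
y = h / 2 = 292 / 2 = 146.0 mm
M = 130 kN-m = 130000000.0 N-mm
sigma = M * y / I = 130000000.0 * 146.0 / 684669920.0
= 27.72 MPa

27.72 MPa


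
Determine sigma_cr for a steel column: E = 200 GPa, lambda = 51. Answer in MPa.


sigma_cr = pi^2 * E / lambda^2
= 9.8696 * 200000.0 / 51^2
= 9.8696 * 200000.0 / 2601
= 758.9085 MPa

758.9085 MPa


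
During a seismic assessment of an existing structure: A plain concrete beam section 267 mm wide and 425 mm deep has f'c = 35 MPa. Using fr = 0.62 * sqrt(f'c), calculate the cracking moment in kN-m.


fr = 0.62 * sqrt(35) = 0.62 * 5.9161 = 3.668 MPa
I = 267 * 425^3 / 12 = 1708035156.25 mm^4
y_t = 212.5 mm
M_cr = fr * I / y_t = 3.668 * 1708035156.25 / 212.5 N-mm
= 29.4825 kN-m

29.4825 kN-m


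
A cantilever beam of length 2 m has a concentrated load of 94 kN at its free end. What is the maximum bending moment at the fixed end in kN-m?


For a cantilever with a point load at the free end:
M_max = P * L = 94 * 2 = 188 kN-m

188 kN-m


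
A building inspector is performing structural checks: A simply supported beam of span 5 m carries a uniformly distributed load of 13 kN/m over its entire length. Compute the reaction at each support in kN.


Total load = w * L = 13 * 5 = 65 kN
By symmetry, each reaction R = total / 2 = 65 / 2 = 32.5 kN

32.5 kN


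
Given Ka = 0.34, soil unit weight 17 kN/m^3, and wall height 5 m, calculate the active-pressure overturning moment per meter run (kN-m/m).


Pa = 0.5 * Ka * gamma * H^2
= 0.5 * 0.34 * 17 * 5^2
= 72.25 kN/m
Arm = H / 3 = 5 / 3 = 1.6667 m
Mo = Pa * arm = Pa * H / 3 = 72.25 * 5 / 3 = 120.4167 kN-m/m

120.4167 kN-m/m


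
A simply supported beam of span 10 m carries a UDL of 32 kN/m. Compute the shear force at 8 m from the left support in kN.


R_A = w * L / 2 = 32 * 10 / 2 = 160.0 kN
V(x) = R_A - w * x = 160.0 - 32 * 8
= -96.0 kN

-96.0 kN


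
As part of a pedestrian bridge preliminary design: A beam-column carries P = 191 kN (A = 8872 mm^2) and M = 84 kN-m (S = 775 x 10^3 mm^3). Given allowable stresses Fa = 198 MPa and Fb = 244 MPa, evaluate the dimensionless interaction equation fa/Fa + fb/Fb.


f_a = P / A = 191000.0 / 8872 = 21.5284 MPa
f_b = M / S = 84000000.0 / 775000.0 = 108.3871 MPa
Ratio = f_a / Fa + f_b / Fb
= 21.5284 / 198 + 108.3871 / 244
= 0.5529 (dimensionless)

0.5529 (dimensionless)


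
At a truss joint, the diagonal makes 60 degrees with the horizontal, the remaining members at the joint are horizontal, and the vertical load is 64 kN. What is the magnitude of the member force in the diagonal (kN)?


At the joint, only the diagonal has a vertical component, so vertical equilibrium gives:
F * sin(60) = 64
F = 64 / sin(60)
= 64 / 0.866025
= 73.9 kN

73.9 kN


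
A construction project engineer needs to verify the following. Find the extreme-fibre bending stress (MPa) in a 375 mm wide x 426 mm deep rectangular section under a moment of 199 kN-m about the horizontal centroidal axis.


I = b * h^3 / 12 = 375 * 426^3 / 12 = 2415899250.0 mm^4
y = h / 2 = 426 / 2 = 213.0 mm
M = 199 kN-m = 199000000.0 N-mm
sigma = M * y / I = 199000000.0 * 213.0 / 2415899250.0
= 17.55 MPa

17.55 MPa


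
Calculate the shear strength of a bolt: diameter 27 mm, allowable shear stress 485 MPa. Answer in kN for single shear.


A = pi * d^2 / 4 = pi * 27^2 / 4 = 572.5553 mm^2
V = f_v * A / 1000 = 485 * 572.5553 / 1000
= 277.6893 kN

277.6893 kN


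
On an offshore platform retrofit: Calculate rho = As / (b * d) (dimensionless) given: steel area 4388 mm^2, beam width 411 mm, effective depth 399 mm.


rho = As / (b * d)
= 4388 / (411 * 399)
= 4388 / 163989
= 0.026758 (dimensionless)

0.026758 (dimensionless)


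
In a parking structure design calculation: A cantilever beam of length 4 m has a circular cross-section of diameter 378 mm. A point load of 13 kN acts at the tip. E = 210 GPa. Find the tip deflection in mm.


I = pi * d^4 / 64 = pi * 378^4 / 64 = 1002160077.64 mm^4
L = 4000.0 mm, P = 13000.0 N, E = 210000.0 MPa
delta = P * L^3 / (3 * E * I)
= 13000.0 * 4000.0^3 / (3 * 210000.0 * 1002160077.64)
= 1.3178 mm

1.3178 mm


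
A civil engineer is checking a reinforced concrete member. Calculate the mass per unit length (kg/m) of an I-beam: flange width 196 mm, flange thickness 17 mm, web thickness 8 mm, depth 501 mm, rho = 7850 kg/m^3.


A_flanges = 2 * 196 * 17 = 6664 mm^2
A_web = (501 - 2 * 17) * 8 = 3736 mm^2
A_total = 6664 + 3736 = 10400 mm^2 = 0.010400 m^2
Weight = rho * A = 7850 * 0.010400 = 81.64 kg/m

81.64 kg/m


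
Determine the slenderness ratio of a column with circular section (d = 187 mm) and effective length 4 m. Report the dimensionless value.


Radius of gyration r = d / 4 = 187 / 4 = 46.75 mm
L_eff = 4000.0 mm
Slenderness ratio = L / r = 4000.0 / 46.75 = 85.56 (dimensionless)

85.56 (dimensionless)


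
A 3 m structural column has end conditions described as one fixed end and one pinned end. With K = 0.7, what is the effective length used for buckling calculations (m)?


L_eff = K * L
= 0.7 * 3
= 2.1 m

2.1 m


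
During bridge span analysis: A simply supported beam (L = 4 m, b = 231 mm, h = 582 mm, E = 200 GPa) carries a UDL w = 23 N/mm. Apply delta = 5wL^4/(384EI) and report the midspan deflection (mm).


I = 231 * 582^3 / 12 = 3794894334.0 mm^4
L = 4000.0 mm, w = 23 N/mm, E = 200000.0 MPa
delta = 5 * w * L^4 / (384 * E * I)
= 5 * 23 * 4000.0^4 / (384 * 200000.0 * 3794894334.0)
= 0.101 mm

0.101 mm


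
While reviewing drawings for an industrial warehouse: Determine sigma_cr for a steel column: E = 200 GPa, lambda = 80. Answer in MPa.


sigma_cr = pi^2 * E / lambda^2
= 9.8696 * 200000.0 / 80^2
= 9.8696 * 200000.0 / 6400
= 308.4251 MPa

308.4251 MPa


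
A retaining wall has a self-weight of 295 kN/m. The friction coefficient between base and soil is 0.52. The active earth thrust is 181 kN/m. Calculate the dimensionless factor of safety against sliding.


Resisting force = mu * W = 0.52 * 295 = 153.4 kN/m
FOS = Resisting / Driving = 153.4 / 181
= 0.8475 (dimensionless)

0.8475 (dimensionless)


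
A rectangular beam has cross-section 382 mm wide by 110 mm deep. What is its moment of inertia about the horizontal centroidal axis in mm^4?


I = b * h^3 / 12
= 382 * 110^3 / 12
= 382 * 1331000 / 12
= 42370166.67 mm^4

42370166.67 mm^4


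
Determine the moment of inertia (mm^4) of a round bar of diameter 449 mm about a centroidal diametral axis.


r = d / 2 = 449 / 2 = 224.5 mm
I = pi * r^4 / 4 = pi * 224.5^4 / 4
= 1995056790.82 mm^4

1995056790.82 mm^4


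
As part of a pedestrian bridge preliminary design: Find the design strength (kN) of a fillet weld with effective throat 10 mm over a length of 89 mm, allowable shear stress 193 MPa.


Strength = throat * length * allowable stress
= 10 * 89 * 193 N
= 171770 N
= 171.77 kN

171.77 kN


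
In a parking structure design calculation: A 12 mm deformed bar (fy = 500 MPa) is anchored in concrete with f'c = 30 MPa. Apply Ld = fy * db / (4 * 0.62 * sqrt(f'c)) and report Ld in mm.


Ld = (fy * db) / (4 * 0.62 * sqrt(f'c))
= (500 * 12) / (4 * 0.62 * sqrt(30))
= 6000 / 13.5835
= 441.71 mm

441.71 mm


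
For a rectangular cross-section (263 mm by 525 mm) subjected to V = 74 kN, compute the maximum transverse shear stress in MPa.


A = b * h = 263 * 525 = 138075 mm^2
V = 74 kN = 74000.0 N
tau_max = 1.5 * V / A = 1.5 * 74000.0 / 138075
= 0.8039 MPa

0.8039 MPa


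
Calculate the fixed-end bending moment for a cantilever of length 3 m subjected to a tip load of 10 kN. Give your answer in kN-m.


For a cantilever with a point load at the free end:
M_max = P * L = 10 * 3 = 30 kN-m

30 kN-m


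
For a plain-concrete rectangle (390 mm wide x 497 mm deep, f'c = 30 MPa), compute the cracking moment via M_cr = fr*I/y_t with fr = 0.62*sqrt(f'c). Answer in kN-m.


fr = 0.62 * sqrt(30) = 0.62 * 5.4772 = 3.3959 MPa
I = 390 * 497^3 / 12 = 3989812872.5 mm^4
y_t = 248.5 mm
M_cr = fr * I / y_t = 3.3959 * 3989812872.5 / 248.5 N-mm
= 54.5228 kN-m

54.5228 kN-m


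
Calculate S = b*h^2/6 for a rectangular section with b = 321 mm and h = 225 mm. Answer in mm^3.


S = b * h^2 / 6
= 321 * 225^2 / 6
= 321 * 50625 / 6
= 2708437.5 mm^3

2708437.5 mm^3


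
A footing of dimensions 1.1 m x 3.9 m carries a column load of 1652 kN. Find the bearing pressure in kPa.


A = 1.1 * 3.9 = 4.29 m^2
q = P / A = 1652 / 4.29
= 385.0816 kPa

385.0816 kPa


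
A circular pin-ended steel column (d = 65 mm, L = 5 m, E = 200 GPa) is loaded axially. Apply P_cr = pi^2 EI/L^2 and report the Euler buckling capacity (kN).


I = pi * d^4 / 64 = 876240.51 mm^4
L = 5000.0 mm
P_cr = pi^2 * E * I / L^2
= 9.8696 * 200000.0 * 876240.51 / 5000.0^2
= 69185.18 N = 69.1852 kN

69.1852 kN


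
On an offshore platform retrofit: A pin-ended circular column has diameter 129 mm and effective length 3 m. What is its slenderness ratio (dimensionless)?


Radius of gyration r = d / 4 = 129 / 4 = 32.25 mm
L_eff = 3000.0 mm
Slenderness ratio = L / r = 3000.0 / 32.25 = 93.02 (dimensionless)

93.02 (dimensionless)


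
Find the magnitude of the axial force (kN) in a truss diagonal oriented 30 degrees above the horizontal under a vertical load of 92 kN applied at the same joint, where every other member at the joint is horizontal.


At the joint, only the diagonal has a vertical component, so vertical equilibrium gives:
F * sin(30) = 92
F = 92 / sin(30)
= 92 / 0.5
= 184.0 kN

184.0 kN


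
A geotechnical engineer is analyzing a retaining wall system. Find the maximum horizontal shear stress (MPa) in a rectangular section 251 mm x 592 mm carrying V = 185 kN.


A = b * h = 251 * 592 = 148592 mm^2
V = 185 kN = 185000.0 N
tau_max = 1.5 * V / A = 1.5 * 185000.0 / 148592
= 1.8675 MPa

1.8675 MPa


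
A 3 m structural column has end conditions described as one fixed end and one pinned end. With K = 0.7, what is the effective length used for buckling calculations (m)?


L_eff = K * L
= 0.7 * 3
= 2.1 m

2.1 m


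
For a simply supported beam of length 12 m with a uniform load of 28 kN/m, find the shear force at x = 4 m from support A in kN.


R_A = w * L / 2 = 28 * 12 / 2 = 168.0 kN
V(x) = R_A - w * x = 168.0 - 28 * 4
= 56.0 kN

56.0 kN


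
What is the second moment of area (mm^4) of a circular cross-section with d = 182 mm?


r = d / 2 = 182 / 2 = 91.0 mm
I = pi * r^4 / 4 = pi * 91.0^4 / 4
= 53858648.42 mm^4

53858648.42 mm^4


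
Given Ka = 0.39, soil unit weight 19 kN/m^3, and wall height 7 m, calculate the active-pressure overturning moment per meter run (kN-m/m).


Pa = 0.5 * Ka * gamma * H^2
= 0.5 * 0.39 * 19 * 7^2
= 181.545 kN/m
Arm = H / 3 = 7 / 3 = 2.3333 m
Mo = Pa * arm = Pa * H / 3 = 181.545 * 7 / 3 = 423.605 kN-m/m

423.605 kN-m/m


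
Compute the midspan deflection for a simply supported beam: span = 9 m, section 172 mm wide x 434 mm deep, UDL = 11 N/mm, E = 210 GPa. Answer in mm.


I = 172 * 434^3 / 12 = 1171699890.67 mm^4
L = 9000.0 mm, w = 11 N/mm, E = 210000.0 MPa
delta = 5 * w * L^4 / (384 * E * I)
= 5 * 11 * 9000.0^4 / (384 * 210000.0 * 1171699890.67)
= 3.8191 mm

3.8191 mm


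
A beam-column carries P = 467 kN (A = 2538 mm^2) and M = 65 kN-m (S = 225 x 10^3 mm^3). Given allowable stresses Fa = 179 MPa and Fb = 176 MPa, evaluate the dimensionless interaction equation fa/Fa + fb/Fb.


f_a = P / A = 467000.0 / 2538 = 184.0032 MPa
f_b = M / S = 65000000.0 / 225000.0 = 288.8889 MPa
Ratio = f_a / Fa + f_b / Fb
= 184.0032 / 179 + 288.8889 / 176
= 2.6694 (dimensionless)

2.6694 (dimensionless)


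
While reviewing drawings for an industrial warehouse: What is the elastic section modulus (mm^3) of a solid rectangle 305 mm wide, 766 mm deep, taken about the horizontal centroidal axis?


S = b * h^2 / 6
= 305 * 766^2 / 6
= 305 * 586756 / 6
= 29826763.33 mm^3

29826763.33 mm^3


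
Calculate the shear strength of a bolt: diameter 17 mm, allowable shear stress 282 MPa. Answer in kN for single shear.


A = pi * d^2 / 4 = pi * 17^2 / 4 = 226.9801 mm^2
V = f_v * A / 1000 = 282 * 226.9801 / 1000
= 64.0084 kN

64.0084 kN


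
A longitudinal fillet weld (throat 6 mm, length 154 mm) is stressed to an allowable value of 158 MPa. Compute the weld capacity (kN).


Strength = throat * length * allowable stress
= 6 * 154 * 158 N
= 145992 N
= 145.99 kN

145.99 kN


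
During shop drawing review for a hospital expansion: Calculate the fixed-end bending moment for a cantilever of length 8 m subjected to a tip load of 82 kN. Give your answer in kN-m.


For a cantilever with a point load at the free end:
M_max = P * L = 82 * 8 = 656 kN-m

656 kN-m


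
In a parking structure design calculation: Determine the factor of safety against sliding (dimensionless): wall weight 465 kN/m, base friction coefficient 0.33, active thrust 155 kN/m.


Resisting force = mu * W = 0.33 * 465 = 153.45 kN/m
FOS = Resisting / Driving = 153.45 / 155
= 0.99 (dimensionless)

0.99 (dimensionless)


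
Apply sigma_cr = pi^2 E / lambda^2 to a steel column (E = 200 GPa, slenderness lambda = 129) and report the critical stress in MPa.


sigma_cr = pi^2 * E / lambda^2
= 9.8696 * 200000.0 / 129^2
= 9.8696 * 200000.0 / 16641
= 118.6179 MPa

118.6179 MPa


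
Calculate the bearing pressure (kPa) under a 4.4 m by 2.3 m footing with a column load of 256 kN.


A = 4.4 * 2.3 = 10.12 m^2
q = P / A = 256 / 10.12
= 25.2964 kPa

25.2964 kPa


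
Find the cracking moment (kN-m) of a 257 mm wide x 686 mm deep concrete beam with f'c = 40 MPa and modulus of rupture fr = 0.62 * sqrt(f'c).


fr = 0.62 * sqrt(40) = 0.62 * 6.3246 = 3.9212 MPa
I = 257 * 686^3 / 12 = 6913917999.33 mm^4
y_t = 343.0 mm
M_cr = fr * I / y_t = 3.9212 * 6913917999.33 / 343.0 N-mm
= 79.0409 kN-m

79.0409 kN-m


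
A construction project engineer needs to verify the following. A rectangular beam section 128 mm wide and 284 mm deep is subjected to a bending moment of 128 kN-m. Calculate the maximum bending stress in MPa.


I = b * h^3 / 12 = 128 * 284^3 / 12 = 244333909.33 mm^4
y = h / 2 = 284 / 2 = 142.0 mm
M = 128 kN-m = 128000000.0 N-mm
sigma = M * y / I = 128000000.0 * 142.0 / 244333909.33
= 74.39 MPa

74.39 MPa


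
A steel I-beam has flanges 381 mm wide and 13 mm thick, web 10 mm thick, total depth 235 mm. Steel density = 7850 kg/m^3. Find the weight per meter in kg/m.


A_flanges = 2 * 381 * 13 = 9906 mm^2
A_web = (235 - 2 * 13) * 10 = 2090 mm^2
A_total = 9906 + 2090 = 11996 mm^2 = 0.011996 m^2
Weight = rho * A = 7850 * 0.011996 = 94.1686 kg/m

94.1686 kg/m


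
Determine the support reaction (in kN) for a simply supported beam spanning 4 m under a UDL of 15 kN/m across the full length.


Total load = w * L = 15 * 4 = 60 kN
By symmetry, each reaction R = total / 2 = 60 / 2 = 30.0 kN

30.0 kN


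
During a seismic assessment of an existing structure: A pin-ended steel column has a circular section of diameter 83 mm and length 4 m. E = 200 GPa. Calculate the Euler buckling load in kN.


I = pi * d^4 / 64 = 2329604.88 mm^4
L = 4000.0 mm
P_cr = pi^2 * E * I / L^2
= 9.8696 * 200000.0 * 2329604.88 / 4000.0^2
= 287403.48 N = 287.4035 kN

287.4035 kN


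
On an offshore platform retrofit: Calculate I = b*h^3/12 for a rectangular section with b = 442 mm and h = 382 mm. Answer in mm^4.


I = b * h^3 / 12
= 442 * 382^3 / 12
= 442 * 55742968 / 12
= 2053199321.33 mm^4

2053199321.33 mm^4


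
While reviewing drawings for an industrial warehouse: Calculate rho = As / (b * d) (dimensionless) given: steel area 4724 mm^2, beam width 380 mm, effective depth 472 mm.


rho = As / (b * d)
= 4724 / (380 * 472)
= 4724 / 179360
= 0.026338 (dimensionless)

0.026338 (dimensionless)


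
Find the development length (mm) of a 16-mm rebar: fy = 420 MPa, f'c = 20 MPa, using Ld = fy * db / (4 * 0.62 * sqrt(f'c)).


Ld = (fy * db) / (4 * 0.62 * sqrt(f'c))
= (420 * 16) / (4 * 0.62 * sqrt(20))
= 6720 / 11.0909
= 605.9 mm

605.9 mm


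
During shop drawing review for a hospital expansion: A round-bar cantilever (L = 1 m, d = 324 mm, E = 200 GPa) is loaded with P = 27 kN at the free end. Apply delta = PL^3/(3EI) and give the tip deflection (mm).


I = pi * d^4 / 64 = pi * 324^4 / 64 = 540941049.82 mm^4
L = 1000.0 mm, P = 27000.0 N, E = 200000.0 MPa
delta = P * L^3 / (3 * E * I)
= 27000.0 * 1000.0^3 / (3 * 200000.0 * 540941049.82)
= 0.0832 mm

0.0832 mm


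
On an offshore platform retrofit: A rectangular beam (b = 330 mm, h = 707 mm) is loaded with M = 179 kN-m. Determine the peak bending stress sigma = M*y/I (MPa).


I = b * h^3 / 12 = 330 * 707^3 / 12 = 9718314182.5 mm^4
y = h / 2 = 707 / 2 = 353.5 mm
M = 179 kN-m = 179000000.0 N-mm
sigma = M * y / I = 179000000.0 * 353.5 / 9718314182.5
= 6.51 MPa

6.51 MPa


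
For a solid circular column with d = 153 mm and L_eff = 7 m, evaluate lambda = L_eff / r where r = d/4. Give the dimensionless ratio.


Radius of gyration r = d / 4 = 153 / 4 = 38.25 mm
L_eff = 7000.0 mm
Slenderness ratio = L / r = 7000.0 / 38.25 = 183.01 (dimensionless)

183.01 (dimensionless)


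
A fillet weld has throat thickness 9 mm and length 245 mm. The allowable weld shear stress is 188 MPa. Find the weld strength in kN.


Strength = throat * length * allowable stress
= 9 * 245 * 188 N
= 414540 N
= 414.54 kN

414.54 kN


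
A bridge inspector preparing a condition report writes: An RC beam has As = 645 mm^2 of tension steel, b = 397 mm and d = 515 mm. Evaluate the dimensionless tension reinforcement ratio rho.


rho = As / (b * d)
= 645 / (397 * 515)
= 645 / 204455
= 0.003155 (dimensionless)

0.003155 (dimensionless)


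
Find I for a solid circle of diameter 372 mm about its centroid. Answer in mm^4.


r = d / 2 = 372 / 2 = 186.0 mm
I = pi * r^4 / 4 = pi * 186.0^4 / 4
= 940029879.65 mm^4

940029879.65 mm^4


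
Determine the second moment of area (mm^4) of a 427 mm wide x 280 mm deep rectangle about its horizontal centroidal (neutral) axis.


I = b * h^3 / 12
= 427 * 280^3 / 12
= 427 * 21952000 / 12
= 781125333.33 mm^4

781125333.33 mm^4


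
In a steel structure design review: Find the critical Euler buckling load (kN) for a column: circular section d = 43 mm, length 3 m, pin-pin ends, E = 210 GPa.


I = pi * d^4 / 64 = 167820.0 mm^4
L = 3000.0 mm
P_cr = pi^2 * E * I / L^2
= 9.8696 * 210000.0 * 167820.0 / 3000.0^2
= 38647.4 N = 38.6474 kN

38.6474 kN


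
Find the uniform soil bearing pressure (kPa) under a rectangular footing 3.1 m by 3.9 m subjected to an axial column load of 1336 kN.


A = 3.1 * 3.9 = 12.09 m^2
q = P / A = 1336 / 12.09
= 110.5045 kPa

110.5045 kPa


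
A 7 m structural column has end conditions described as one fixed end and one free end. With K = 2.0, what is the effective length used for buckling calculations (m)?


L_eff = K * L
= 2.0 * 7
= 14.0 m

14.0 m


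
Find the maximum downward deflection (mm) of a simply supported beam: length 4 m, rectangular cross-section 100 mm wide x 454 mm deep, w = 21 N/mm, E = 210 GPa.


I = 100 * 454^3 / 12 = 779805533.33 mm^4
L = 4000.0 mm, w = 21 N/mm, E = 210000.0 MPa
delta = 5 * w * L^4 / (384 * E * I)
= 5 * 21 * 4000.0^4 / (384 * 210000.0 * 779805533.33)
= 0.4275 mm

0.4275 mm


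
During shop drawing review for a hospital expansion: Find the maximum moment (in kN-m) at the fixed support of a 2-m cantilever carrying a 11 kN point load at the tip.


For a cantilever with a point load at the free end:
M_max = P * L = 11 * 2 = 22 kN-m

22 kN-m


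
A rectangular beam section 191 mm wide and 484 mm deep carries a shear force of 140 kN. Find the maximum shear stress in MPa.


A = b * h = 191 * 484 = 92444 mm^2
V = 140 kN = 140000.0 N
tau_max = 1.5 * V / A = 1.5 * 140000.0 / 92444
= 2.2716 MPa

2.2716 MPa


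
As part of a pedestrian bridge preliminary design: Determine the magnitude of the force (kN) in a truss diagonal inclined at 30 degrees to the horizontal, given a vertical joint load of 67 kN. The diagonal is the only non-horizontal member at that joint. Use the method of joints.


At the joint, only the diagonal has a vertical component, so vertical equilibrium gives:
F * sin(30) = 67
F = 67 / sin(30)
= 67 / 0.5
= 134.0 kN

134.0 kN


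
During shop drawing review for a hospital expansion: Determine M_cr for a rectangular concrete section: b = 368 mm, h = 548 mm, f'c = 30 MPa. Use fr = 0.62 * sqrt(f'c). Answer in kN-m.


fr = 0.62 * sqrt(30) = 0.62 * 5.4772 = 3.3959 MPa
I = 368 * 548^3 / 12 = 5046708821.33 mm^4
y_t = 274.0 mm
M_cr = fr * I / y_t = 3.3959 * 5046708821.33 / 274.0 N-mm
= 62.5475 kN-m

62.5475 kN-m


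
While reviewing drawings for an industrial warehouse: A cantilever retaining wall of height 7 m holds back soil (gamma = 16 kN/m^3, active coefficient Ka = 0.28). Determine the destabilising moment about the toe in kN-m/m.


Pa = 0.5 * Ka * gamma * H^2
= 0.5 * 0.28 * 16 * 7^2
= 109.76 kN/m
Arm = H / 3 = 7 / 3 = 2.3333 m
Mo = Pa * arm = Pa * H / 3 = 109.76 * 7 / 3 = 256.1067 kN-m/m

256.1067 kN-m/m


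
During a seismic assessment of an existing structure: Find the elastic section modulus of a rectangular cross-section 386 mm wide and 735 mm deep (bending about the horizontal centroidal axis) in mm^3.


S = b * h^2 / 6
= 386 * 735^2 / 6
= 386 * 540225 / 6
= 34754475.0 mm^3

34754475.0 mm^3


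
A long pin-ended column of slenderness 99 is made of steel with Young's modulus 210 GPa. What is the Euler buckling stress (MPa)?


sigma_cr = pi^2 * E / lambda^2
= 9.8696 * 210000.0 / 99^2
= 9.8696 * 210000.0 / 9801
= 211.4699 MPa

211.4699 MPa


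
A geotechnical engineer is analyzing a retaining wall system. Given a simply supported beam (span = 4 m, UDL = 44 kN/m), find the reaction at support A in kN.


Total load = w * L = 44 * 4 = 176 kN
By symmetry, each reaction R = total / 2 = 176 / 2 = 88.0 kN

88.0 kN


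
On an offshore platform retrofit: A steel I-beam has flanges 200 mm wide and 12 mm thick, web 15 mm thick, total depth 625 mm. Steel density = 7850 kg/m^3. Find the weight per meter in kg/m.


A_flanges = 2 * 200 * 12 = 4800 mm^2
A_web = (625 - 2 * 12) * 15 = 9015 mm^2
A_total = 4800 + 9015 = 13815 mm^2 = 0.013815 m^2
Weight = rho * A = 7850 * 0.013815 = 108.4477 kg/m

108.4477 kg/m


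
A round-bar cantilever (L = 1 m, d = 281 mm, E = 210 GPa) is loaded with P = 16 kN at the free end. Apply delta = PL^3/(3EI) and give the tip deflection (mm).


I = pi * d^4 / 64 = pi * 281^4 / 64 = 306051969.3 mm^4
L = 1000.0 mm, P = 16000.0 N, E = 210000.0 MPa
delta = P * L^3 / (3 * E * I)
= 16000.0 * 1000.0^3 / (3 * 210000.0 * 306051969.3)
= 0.083 mm

0.083 mm


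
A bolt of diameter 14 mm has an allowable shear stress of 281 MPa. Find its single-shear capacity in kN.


A = pi * d^2 / 4 = pi * 14^2 / 4 = 153.938 mm^2
V = f_v * A / 1000 = 281 * 153.938 / 1000
= 43.2566 kN

43.2566 kN


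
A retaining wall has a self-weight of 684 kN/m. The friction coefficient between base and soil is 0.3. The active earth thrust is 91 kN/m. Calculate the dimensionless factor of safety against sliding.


Resisting force = mu * W = 0.3 * 684 = 205.2 kN/m
FOS = Resisting / Driving = 205.2 / 91
= 2.2549 (dimensionless)

2.2549 (dimensionless)


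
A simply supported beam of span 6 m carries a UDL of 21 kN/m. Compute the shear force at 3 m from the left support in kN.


R_A = w * L / 2 = 21 * 6 / 2 = 63.0 kN
V(x) = R_A - w * x = 63.0 - 21 * 3
= 0.0 kN

0.0 kN


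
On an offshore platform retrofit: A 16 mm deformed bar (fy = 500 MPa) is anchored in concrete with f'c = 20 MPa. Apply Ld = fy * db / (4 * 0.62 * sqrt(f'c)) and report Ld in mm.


Ld = (fy * db) / (4 * 0.62 * sqrt(f'c))
= (500 * 16) / (4 * 0.62 * sqrt(20))
= 8000 / 11.0909
= 721.31 mm

721.31 mm


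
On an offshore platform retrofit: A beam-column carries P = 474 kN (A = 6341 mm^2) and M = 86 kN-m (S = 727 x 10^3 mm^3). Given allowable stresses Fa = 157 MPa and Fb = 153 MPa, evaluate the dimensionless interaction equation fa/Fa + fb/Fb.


f_a = P / A = 474000.0 / 6341 = 74.7516 MPa
f_b = M / S = 86000000.0 / 727000.0 = 118.2944 MPa
Ratio = f_a / Fa + f_b / Fb
= 74.7516 / 157 + 118.2944 / 153
= 1.2493 (dimensionless)

1.2493 (dimensionless)


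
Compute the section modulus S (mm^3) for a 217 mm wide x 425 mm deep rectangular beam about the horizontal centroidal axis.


S = b * h^2 / 6
= 217 * 425^2 / 6
= 217 * 180625 / 6
= 6532604.17 mm^3

6532604.17 mm^3


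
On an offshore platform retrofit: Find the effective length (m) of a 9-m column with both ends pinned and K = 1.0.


L_eff = K * L
= 1.0 * 9
= 9.0 m

9.0 m


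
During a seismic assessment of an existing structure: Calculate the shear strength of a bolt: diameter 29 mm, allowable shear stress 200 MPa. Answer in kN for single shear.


A = pi * d^2 / 4 = pi * 29^2 / 4 = 660.5199 mm^2
V = f_v * A / 1000 = 200 * 660.5199 / 1000
= 132.104 kN

132.104 kN


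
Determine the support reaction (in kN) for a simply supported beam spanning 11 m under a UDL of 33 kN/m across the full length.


Total load = w * L = 33 * 11 = 363 kN
By symmetry, each reaction R = total / 2 = 363 / 2 = 181.5 kN

181.5 kN


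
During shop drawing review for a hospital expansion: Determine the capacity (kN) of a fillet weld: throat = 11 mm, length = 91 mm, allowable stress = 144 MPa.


Strength = throat * length * allowable stress
= 11 * 91 * 144 N
= 144144 N
= 144.14 kN

144.14 kN


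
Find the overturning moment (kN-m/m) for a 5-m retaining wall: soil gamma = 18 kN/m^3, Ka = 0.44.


Pa = 0.5 * Ka * gamma * H^2
= 0.5 * 0.44 * 18 * 5^2
= 99.0 kN/m
Arm = H / 3 = 5 / 3 = 1.6667 m
Mo = Pa * arm = Pa * H / 3 = 99.0 * 5 / 3 = 165.0 kN-m/m

165.0 kN-m/m


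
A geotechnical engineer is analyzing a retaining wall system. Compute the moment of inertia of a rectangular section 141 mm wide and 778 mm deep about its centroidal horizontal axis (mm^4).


I = b * h^3 / 12
= 141 * 778^3 / 12
= 141 * 470910952 / 12
= 5533203686.0 mm^4

5533203686.0 mm^4


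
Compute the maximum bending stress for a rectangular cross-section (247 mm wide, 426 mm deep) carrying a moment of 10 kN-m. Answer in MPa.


I = b * h^3 / 12 = 247 * 426^3 / 12 = 1591272306.0 mm^4
y = h / 2 = 426 / 2 = 213.0 mm
M = 10 kN-m = 10000000.0 N-mm
sigma = M * y / I = 10000000.0 * 213.0 / 1591272306.0
= 1.34 MPa

1.34 MPa


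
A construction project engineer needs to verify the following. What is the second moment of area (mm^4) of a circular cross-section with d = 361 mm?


r = d / 2 = 361 / 2 = 180.5 mm
I = pi * r^4 / 4 = pi * 180.5^4 / 4
= 833678701.27 mm^4

833678701.27 mm^4


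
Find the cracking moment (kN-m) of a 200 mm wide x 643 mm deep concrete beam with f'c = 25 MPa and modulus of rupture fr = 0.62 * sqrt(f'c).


fr = 0.62 * sqrt(25) = 0.62 * 5.0 = 3.1 MPa
I = 200 * 643^3 / 12 = 4430795116.67 mm^4
y_t = 321.5 mm
M_cr = fr * I / y_t = 3.1 * 4430795116.67 / 321.5 N-mm
= 42.7231 kN-m

42.7231 kN-m


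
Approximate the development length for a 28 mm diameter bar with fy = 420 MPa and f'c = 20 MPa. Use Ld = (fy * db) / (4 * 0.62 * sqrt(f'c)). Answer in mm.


Ld = (fy * db) / (4 * 0.62 * sqrt(f'c))
= (420 * 28) / (4 * 0.62 * sqrt(20))
= 11760 / 11.0909
= 1060.33 mm

1060.33 mm


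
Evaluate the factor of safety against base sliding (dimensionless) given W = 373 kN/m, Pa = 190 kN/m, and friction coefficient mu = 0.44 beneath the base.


Resisting force = mu * W = 0.44 * 373 = 164.12 kN/m
FOS = Resisting / Driving = 164.12 / 190
= 0.8638 (dimensionless)

0.8638 (dimensionless)


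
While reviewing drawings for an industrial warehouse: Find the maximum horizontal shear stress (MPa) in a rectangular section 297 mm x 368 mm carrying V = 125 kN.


A = b * h = 297 * 368 = 109296 mm^2
V = 125 kN = 125000.0 N
tau_max = 1.5 * V / A = 1.5 * 125000.0 / 109296
= 1.7155 MPa

1.7155 MPa


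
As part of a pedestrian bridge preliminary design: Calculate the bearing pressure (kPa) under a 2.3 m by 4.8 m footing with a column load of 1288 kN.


A = 2.3 * 4.8 = 11.04 m^2
q = P / A = 1288 / 11.04
= 116.6667 kPa

116.6667 kPa


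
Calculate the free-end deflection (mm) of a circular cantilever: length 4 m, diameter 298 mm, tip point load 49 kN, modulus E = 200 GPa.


I = pi * d^4 / 64 = pi * 298^4 / 64 = 387110503.31 mm^4
L = 4000.0 mm, P = 49000.0 N, E = 200000.0 MPa
delta = P * L^3 / (3 * E * I)
= 49000.0 * 4000.0^3 / (3 * 200000.0 * 387110503.31)
= 13.5017 mm

13.5017 mm


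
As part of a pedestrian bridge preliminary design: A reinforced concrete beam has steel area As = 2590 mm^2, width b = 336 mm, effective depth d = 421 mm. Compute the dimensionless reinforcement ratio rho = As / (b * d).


rho = As / (b * d)
= 2590 / (336 * 421)
= 2590 / 141456
= 0.01831 (dimensionless)

0.01831 (dimensionless)


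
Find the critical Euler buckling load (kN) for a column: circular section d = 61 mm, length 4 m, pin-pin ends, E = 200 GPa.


I = pi * d^4 / 64 = 679656.13 mm^4
L = 4000.0 mm
P_cr = pi^2 * E * I / L^2
= 9.8696 * 200000.0 * 679656.13 / 4000.0^2
= 83849.21 N = 83.8492 kN

83.8492 kN


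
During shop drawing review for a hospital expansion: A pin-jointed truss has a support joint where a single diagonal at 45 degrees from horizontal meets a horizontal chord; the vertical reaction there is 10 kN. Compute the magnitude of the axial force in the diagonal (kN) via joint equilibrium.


At the joint, only the diagonal has a vertical component, so vertical equilibrium gives:
F * sin(45) = 10
F = 10 / sin(45)
= 10 / 0.707107
= 14.14 kN

14.14 kN


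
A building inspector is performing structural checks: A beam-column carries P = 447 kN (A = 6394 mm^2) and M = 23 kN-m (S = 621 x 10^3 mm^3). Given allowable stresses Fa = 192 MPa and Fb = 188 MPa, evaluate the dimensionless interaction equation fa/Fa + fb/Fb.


f_a = P / A = 447000.0 / 6394 = 69.9093 MPa
f_b = M / S = 23000000.0 / 621000.0 = 37.037 MPa
Ratio = f_a / Fa + f_b / Fb
= 69.9093 / 192 + 37.037 / 188
= 0.5611 (dimensionless)

0.5611 (dimensionless)


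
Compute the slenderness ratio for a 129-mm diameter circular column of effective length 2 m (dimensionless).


Radius of gyration r = d / 4 = 129 / 4 = 32.25 mm
L_eff = 2000.0 mm
Slenderness ratio = L / r = 2000.0 / 32.25 = 62.02 (dimensionless)

62.02 (dimensionless)


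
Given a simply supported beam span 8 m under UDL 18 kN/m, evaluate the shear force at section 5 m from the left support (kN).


R_A = w * L / 2 = 18 * 8 / 2 = 72.0 kN
V(x) = R_A - w * x = 72.0 - 18 * 5
= -18.0 kN

-18.0 kN


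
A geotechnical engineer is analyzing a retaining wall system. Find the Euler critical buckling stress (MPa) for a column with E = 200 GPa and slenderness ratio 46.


sigma_cr = pi^2 * E / lambda^2
= 9.8696 * 200000.0 / 46^2
= 9.8696 * 200000.0 / 2116
= 932.8549 MPa

932.8549 MPa


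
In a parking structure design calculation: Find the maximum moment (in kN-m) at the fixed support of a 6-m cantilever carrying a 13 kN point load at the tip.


For a cantilever with a point load at the free end:
M_max = P * L = 13 * 6 = 78 kN-m

78 kN-m


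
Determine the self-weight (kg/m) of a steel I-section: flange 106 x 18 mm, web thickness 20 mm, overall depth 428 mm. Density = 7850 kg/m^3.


A_flanges = 2 * 106 * 18 = 3816 mm^2
A_web = (428 - 2 * 18) * 20 = 7840 mm^2
A_total = 3816 + 7840 = 11656 mm^2 = 0.011656 m^2
Weight = rho * A = 7850 * 0.011656 = 91.4996 kg/m

91.4996 kg/m


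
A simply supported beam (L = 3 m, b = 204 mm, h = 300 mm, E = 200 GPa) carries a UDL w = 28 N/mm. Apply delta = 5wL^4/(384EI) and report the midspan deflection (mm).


I = 204 * 300^3 / 12 = 459000000.0 mm^4
L = 3000.0 mm, w = 28 N/mm, E = 200000.0 MPa
delta = 5 * w * L^4 / (384 * E * I)
= 5 * 28 * 3000.0^4 / (384 * 200000.0 * 459000000.0)
= 0.3217 mm

0.3217 mm


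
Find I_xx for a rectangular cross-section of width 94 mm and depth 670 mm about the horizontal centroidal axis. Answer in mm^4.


I = b * h^3 / 12
= 94 * 670^3 / 12
= 94 * 300763000 / 12
= 2355976833.33 mm^4

2355976833.33 mm^4


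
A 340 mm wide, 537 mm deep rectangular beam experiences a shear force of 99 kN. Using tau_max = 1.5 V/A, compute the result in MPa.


A = b * h = 340 * 537 = 182580 mm^2
V = 99 kN = 99000.0 N
tau_max = 1.5 * V / A = 1.5 * 99000.0 / 182580
= 0.8133 MPa

0.8133 MPa


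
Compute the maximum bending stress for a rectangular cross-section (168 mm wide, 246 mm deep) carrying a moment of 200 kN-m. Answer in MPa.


I = b * h^3 / 12 = 168 * 246^3 / 12 = 208417104.0 mm^4
y = h / 2 = 246 / 2 = 123.0 mm
M = 200 kN-m = 200000000.0 N-mm
sigma = M * y / I = 200000000.0 * 123.0 / 208417104.0
= 118.03 MPa

118.03 MPa


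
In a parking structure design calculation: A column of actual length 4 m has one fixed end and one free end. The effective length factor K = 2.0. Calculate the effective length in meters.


L_eff = K * L
= 2.0 * 4
= 8.0 m

8.0 m


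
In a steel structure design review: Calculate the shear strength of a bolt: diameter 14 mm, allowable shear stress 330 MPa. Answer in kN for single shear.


A = pi * d^2 / 4 = pi * 14^2 / 4 = 153.938 mm^2
V = f_v * A / 1000 = 330 * 153.938 / 1000
= 50.7996 kN

50.7996 kN


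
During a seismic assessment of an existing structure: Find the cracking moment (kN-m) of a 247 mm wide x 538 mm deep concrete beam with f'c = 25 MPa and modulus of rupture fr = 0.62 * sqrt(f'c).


fr = 0.62 * sqrt(25) = 0.62 * 5.0 = 3.1 MPa
I = 247 * 538^3 / 12 = 3205254615.33 mm^4
y_t = 269.0 mm
M_cr = fr * I / y_t = 3.1 * 3205254615.33 / 269.0 N-mm
= 36.9379 kN-m

36.9379 kN-m
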